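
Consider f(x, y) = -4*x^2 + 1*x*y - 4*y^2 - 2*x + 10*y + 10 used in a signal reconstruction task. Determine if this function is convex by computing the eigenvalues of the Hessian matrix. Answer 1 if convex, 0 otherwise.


The Hessian of f(x,y) = -4*x^2 + 1*x*y - 4*y^2 - 2*x + 10*y + 10 is:
H = [[-8, 1], [1, -8]]
Trace = -8 - 8 = -16
Determinant = -8*-8 - (1)^2 = 63
Discriminant = (-16)^2 - 4*63 = 4.0
Eigenvalues: lambda_1 = -9.0, lambda_2 = -7.0
The function is not convex.

0


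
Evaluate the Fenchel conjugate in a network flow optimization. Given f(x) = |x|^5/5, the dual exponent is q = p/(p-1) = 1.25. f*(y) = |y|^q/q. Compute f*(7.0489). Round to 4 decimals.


The conjugate exponent q satisfies 1/p + 1/q = 1.
p = 5, so q = 5/(5 - 1) = 1.25
|y|^q = 7.0489^1.25 = 11.4855
f*(7.0489) = 11.4855 / 1.25 = 9.1884


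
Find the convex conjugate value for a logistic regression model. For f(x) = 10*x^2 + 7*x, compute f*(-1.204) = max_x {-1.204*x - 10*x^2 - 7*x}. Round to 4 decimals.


f*(y) = sup_x {y*x - a*x^2 - b*x} = sup_x {(y-b)*x - a*x^2}
FOC: (y - b) - 2a*x = 0 => x* = (y - b)/(2a)
x* = (-1.204 - 7)/(2*10) = -0.4102
f*(-1.204) = (y-b)^2/(4a) = (-1.204 - 7)^2/(4*10)
= 67.3056/40 = 1.6826


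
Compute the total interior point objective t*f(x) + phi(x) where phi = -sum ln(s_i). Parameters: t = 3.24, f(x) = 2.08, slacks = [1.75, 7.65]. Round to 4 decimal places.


Step 1: Compute log-barrier.
ln values: [0.5596, 2.0347]
phi = -(0.5596 + 2.0347) = -2.5943
Step 2: Compute augmented objective.
t*f(x) = 3.24*2.08 = 6.7392
Total = 6.7392 - 2.5943 = 4.1449


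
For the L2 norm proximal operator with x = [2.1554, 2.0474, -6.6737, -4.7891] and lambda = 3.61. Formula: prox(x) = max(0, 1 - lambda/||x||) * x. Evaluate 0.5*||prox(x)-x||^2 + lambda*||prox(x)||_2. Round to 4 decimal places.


Step 1: Compute ||x||.
||x|| = 8.7356
Step 2: Compute scaling factor.
scale = max(0, 1 - 3.61/8.7356) = 0.5868
Step 3: prox(x) = [1.2647, 1.2013, -3.9158, -2.81]
||prox(x)|| = 5.1256
Step 4: Proximal objective.
0.5*||prox-x||^2 = 6.5161
lambda*||prox|| = 18.5034
Total = 25.0196


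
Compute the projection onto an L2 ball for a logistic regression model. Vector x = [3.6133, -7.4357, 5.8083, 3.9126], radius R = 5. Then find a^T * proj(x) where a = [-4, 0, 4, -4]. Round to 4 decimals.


Step 1: Compute ||x|| (intermediates to 6 decimals).
||x|| = sqrt(3.6133^2 + (-7.4357)^2 + 5.8083^2 + 3.9126^2) = 10.834683
Step 2: Project.
Since ||x|| > R, scale = R/||x|| = 5/10.834683 = 0.461481, proj(x) = scale * x
proj(x) = [1.667469, -3.431434, 2.68042, 1.805591]
Step 3: Dot product.
a^T * proj(x) = -4*1.667469 + 0*(-3.431434) + 4*2.68042 - 4*1.805591 = -3.1706


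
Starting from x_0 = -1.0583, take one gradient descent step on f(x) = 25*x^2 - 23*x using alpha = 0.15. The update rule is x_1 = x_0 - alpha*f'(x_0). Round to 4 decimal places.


We compute the gradient at x_0 and apply the update.
f'(x) = 50*x - 23
f'(-1.0583) = 50*-1.0583 - 23 = -75.915
x_1 = -1.0583 - 0.15*-75.915 = 10.329


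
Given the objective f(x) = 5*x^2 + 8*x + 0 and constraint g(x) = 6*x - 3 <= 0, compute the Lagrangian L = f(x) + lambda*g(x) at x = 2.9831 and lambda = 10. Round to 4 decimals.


Step 1: Evaluate f(x).
f(2.9831) = 5*2.9831^2 + 8*2.9831 + 0 = 68.3592
Step 2: Evaluate g(x).
g(2.9831) = 6*2.9831 - 3 = 14.8986
Step 3: Compute Lagrangian.
L = 68.3592 + 10*14.8986 = 217.3452


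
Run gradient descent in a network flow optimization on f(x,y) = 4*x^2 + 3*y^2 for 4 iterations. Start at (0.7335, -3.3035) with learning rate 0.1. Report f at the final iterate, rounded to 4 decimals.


Gradient descent on f(x,y) = 4*x^2 + 3*y^2.
Starting point: (0.7335, -3.3035), alpha = 0.1
Step 1: grad_x = 2*4*0.7335 = 5.868, grad_y = 2*3*-3.3035 = -19.821
  x_1 = 0.7335 - 0.1*5.868 = 0.1467
  y_1 = -3.3035 - 0.1*-19.821 = -1.3214
Step 2: grad_x = 2*4*0.1467 = 1.1736, grad_y = 2*3*-1.3214 = -7.9284
  x_2 = 0.1467 - 0.1*1.1736 = 0.0293
  y_2 = -1.3214 - 0.1*-7.9284 = -0.5286
Step 3: grad_x = 2*4*0.0293 = 0.2347, grad_y = 2*3*-0.5286 = -3.1714
  x_3 = 0.0293 - 0.1*0.2347 = 0.0059
  y_3 = -0.5286 - 0.1*-3.1714 = -0.2114
Step 4: grad_x = 2*4*0.0059 = 0.0469, grad_y = 2*3*-0.2114 = -1.2685
  x_4 = 0.0059 - 0.1*0.0469 = 0.0012
  y_4 = -0.2114 - 0.1*-1.2685 = -0.0846
f(0.0012, -0.0846) = 4*0.0012^2 + 3*(-0.0846)^2 = 0.0215


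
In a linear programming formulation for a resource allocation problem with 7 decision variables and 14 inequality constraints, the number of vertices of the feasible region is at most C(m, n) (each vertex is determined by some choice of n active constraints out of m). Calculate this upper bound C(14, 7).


Each vertex corresponds to some choice of n active constraints out of m, so the number of vertices is at most C(m, n) = m! / (n!(m-n)!).
m = 14, n = 7
Numerator: 14 * 13 * 12 * 11 * 10 * 9 * 8
Denominator: 7! = 5040
C(14, 7) = 3432


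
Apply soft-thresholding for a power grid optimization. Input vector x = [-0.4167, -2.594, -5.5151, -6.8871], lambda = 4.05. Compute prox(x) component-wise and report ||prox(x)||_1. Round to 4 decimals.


Soft-thresholding with lambda = 4.05:
prox(-0.4167) = sign(-0.4167)*max(|-0.4167| - 4.05, 0) = 0.0
prox(-2.594) = sign(-2.594)*max(|-2.594| - 4.05, 0) = 0.0
prox(-5.5151) = sign(-5.5151)*max(|-5.5151| - 4.05, 0) = -1.4651
prox(-6.8871) = sign(-6.8871)*max(|-6.8871| - 4.05, 0) = -2.8371
prox(x) = [0.0, 0.0, -1.4651, -2.8371]
||prox(x)||_1 = 0.0 + 0.0 + 1.4651 + 2.8371 = 4.3022


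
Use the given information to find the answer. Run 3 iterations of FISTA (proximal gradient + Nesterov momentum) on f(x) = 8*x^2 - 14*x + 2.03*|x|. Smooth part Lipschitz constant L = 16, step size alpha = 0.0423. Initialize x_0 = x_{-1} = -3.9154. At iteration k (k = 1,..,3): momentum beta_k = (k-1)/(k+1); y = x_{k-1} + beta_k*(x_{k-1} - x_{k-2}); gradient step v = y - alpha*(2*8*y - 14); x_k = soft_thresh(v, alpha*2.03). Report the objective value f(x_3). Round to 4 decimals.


FISTA on f(x) = 8*x^2 - 14*x + 2.03*|x|
L = 16, alpha = 0.0423
Iteration 1: beta = 0.0, y = -3.9154 + 0.0*(-3.9154 + 3.9154) = -3.9154
  grad(y) = -76.6464, v = y - alpha*grad = -0.6733
  prox(v) = soft_thresh(-0.6733, 0.0859) = -0.5874
Iteration 2: beta = 0.3333, y = -0.5874 + 0.3333*(-0.5874 + 3.9154) = 0.5219
  grad(y) = -5.6488, v = y - alpha*grad = 0.7609
  prox(v) = soft_thresh(0.7609, 0.0859) = 0.675
Iteration 3: beta = 0.5, y = 0.675 + 0.5*(0.675 + 0.5874) = 1.3062
  grad(y) = 6.8997, v = y - alpha*grad = 1.0144
  prox(v) = soft_thresh(1.0144, 0.0859) = 0.9285
f(x_3) = 8*0.9285^2 - 14*0.9285 + 2.03*|0.9285| = -4.2172


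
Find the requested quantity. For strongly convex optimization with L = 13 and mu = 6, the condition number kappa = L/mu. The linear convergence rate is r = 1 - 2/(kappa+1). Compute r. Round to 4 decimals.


Step 1: Compute the condition number.
kappa = L/mu = 13/6 = 2.1667
Step 2: Compute the convergence rate.
r = 1 - 2/(kappa + 1) = 1 - 2*mu/(L + mu) = (L - mu)/(L + mu) = 7/19 = 0.3684


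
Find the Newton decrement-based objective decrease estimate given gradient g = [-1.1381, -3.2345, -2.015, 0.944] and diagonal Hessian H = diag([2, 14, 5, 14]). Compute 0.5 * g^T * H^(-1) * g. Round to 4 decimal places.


Step 1: H is diagonal, so H^(-1) * g = [-0.5691, -0.231, -0.403, 0.0674].
Step 2: g^T H^(-1) g = sum_i g_i^2 / H_ii
  = (-1.1381)^2/2 + (-3.2345)^2/14 + (-2.015)^2/5 + (0.944)^2/14
  = 0.6476 + 0.7473 + 0.812 + 0.0637 = 2.2706
Step 3: Objective decrease = 0.5 * g^T H^(-1) g = 1.1353


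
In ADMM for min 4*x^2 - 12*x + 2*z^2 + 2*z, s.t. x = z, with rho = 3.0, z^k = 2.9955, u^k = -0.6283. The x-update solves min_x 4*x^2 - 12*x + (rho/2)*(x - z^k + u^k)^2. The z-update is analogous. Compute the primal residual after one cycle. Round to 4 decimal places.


ADMM iteration with rho = 3.0, z^k = 2.9955, u^k = -0.6283
Step 1: x-update.
Minimize 4*x^2 - 12*x + (3.0/2)*(x - 2.9955 - 0.6283)^2
FOC: (2*4 + 3.0)*x = 12 + 3.0*(2.9955 + 0.6283)
x^{k+1} = 2.0792
Step 2: z-update.
Minimize 2*z^2 + 2*z + (3.0/2)*(2.0792 - z - 0.6283)^2
FOC: (2*2 + 3.0)*z = -2 + 3.0*(2.0792 - 0.6283)
z^{k+1} = 0.3361
Step 3: u-update.
u^{k+1} = -0.6283 + 2.0792 - 0.3361 = 1.1148
Step 4: Primal residual = |2.0792 - 0.3361| = 1.7431


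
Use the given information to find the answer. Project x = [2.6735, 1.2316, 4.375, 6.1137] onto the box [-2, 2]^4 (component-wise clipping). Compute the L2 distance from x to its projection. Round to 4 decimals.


Project each component onto [-2, 2].
clip(2.6735) = 2.0, clip(1.2316) = 1.2316, clip(4.375) = 2.0, clip(6.1137) = 2.0
Projection = [2.0, 1.2316, 2.0, 2.0]
Squared diffs: [0.4536, 0.0, 5.6406, 16.9225]
Distance = sqrt(23.0167) = 4.7976


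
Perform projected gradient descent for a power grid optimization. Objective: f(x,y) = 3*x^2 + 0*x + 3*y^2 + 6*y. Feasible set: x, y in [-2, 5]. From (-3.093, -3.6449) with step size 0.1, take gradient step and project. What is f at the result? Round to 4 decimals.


Step 1: Compute gradient at (-3.093, -3.6449).
grad_x = 2*3*-3.093 + 0 = -18.558
grad_y = 2*3*-3.6449 + 6 = -15.8694
Step 2: Gradient step.
x_raw = -3.093 - 0.1*-18.558 = -1.2372
y_raw = -3.6449 - 0.1*-15.8694 = -2.058
Step 3: Project onto [-2, 5].
x_proj = clip(-1.2372) = -1.2372
y_proj = clip(-2.058) = -2.0
Step 4: Evaluate f.
f(-1.2372, -2.0) = 4.592


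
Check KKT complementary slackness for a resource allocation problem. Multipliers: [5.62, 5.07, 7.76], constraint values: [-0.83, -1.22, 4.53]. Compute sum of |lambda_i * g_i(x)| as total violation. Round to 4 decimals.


KKT complementary slackness check:
lambda_1 * g_1 = 5.62 * -0.83 = -4.6646
lambda_2 * g_2 = 5.07 * -1.22 = -6.1854
lambda_3 * g_3 = 7.76 * 4.53 = 35.1528
Total violation = 4.6646 + 6.1854 + 35.1528 = 46.0028


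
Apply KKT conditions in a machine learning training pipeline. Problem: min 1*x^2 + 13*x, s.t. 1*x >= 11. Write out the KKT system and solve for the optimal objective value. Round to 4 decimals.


Step 1: Try lambda = 0 (constraint inactive).
x_unc = -13/(2*1) = -6.5
Check: 1*-6.5 = -6.5 < 11 -- violated!
Step 2: Constraint must be active: 1*x = 11
x* = 11/1 = 11.0
lambda = (2*1*11.0 + 13)/1 = 35.0
Step 3: Compute optimal value.
f(x*) = 1*11.0^2 + 13*11.0 = 264.0


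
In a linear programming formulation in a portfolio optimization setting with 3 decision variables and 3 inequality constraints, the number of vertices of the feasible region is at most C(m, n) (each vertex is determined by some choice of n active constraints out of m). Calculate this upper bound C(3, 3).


Each vertex corresponds to some choice of n active constraints out of m, so the number of vertices is at most C(m, n) = m! / (n!(m-n)!).
m = 3, n = 3
Numerator: 3 * 2 * 1
Denominator: 3! = 6
C(3, 3) = 1


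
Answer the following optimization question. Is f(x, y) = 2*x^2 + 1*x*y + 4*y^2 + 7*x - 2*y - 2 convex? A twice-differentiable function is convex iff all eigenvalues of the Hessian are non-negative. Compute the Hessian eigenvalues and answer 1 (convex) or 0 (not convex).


The Hessian of f(x,y) = 2*x^2 + 1*x*y + 4*y^2 + 7*x - 2*y - 2 is:
H = [[4, 1], [1, 8]]
Trace = 4 + 8 = 12
Determinant = 4*8 - (1)^2 = 31
Discriminant = (12)^2 - 4*31 = 20.0
Eigenvalues: lambda_1 = 3.7639, lambda_2 = 8.2361
The function is convex.

1


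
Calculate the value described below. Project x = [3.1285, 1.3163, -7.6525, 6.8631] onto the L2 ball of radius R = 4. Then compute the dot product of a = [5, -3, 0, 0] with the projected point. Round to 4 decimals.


Step 1: Compute ||x|| (intermediates to 6 decimals).
||x|| = sqrt(3.1285^2 + 1.3163^2 + (-7.6525)^2 + 6.8631^2) = 10.825112
Step 2: Project.
Since ||x|| > R, scale = R/||x|| = 4/10.825112 = 0.369511, proj(x) = scale * x
proj(x) = [1.156015, 0.486387, -2.827683, 2.535991]
Step 3: Dot product.
a^T * proj(x) = 5*1.156015 - 3*0.486387 + 0*(-2.827683) + 0*2.535991 = 4.3209


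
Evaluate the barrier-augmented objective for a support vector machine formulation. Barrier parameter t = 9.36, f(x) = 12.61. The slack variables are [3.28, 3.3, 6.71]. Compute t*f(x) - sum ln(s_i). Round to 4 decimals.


Step 1: Compute log-barrier.
ln values: [1.1878, 1.1939, 1.9036]
phi = -(1.1878 + 1.1939 + 1.9036) = -4.2854
Step 2: Compute augmented objective.
t*f(x) = 9.36*12.61 = 118.0296
Total = 118.0296 - 4.2854 = 113.7442


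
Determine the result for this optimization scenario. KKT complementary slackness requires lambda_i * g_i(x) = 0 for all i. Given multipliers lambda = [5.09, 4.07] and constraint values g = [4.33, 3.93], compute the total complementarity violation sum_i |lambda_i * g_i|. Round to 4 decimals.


KKT complementary slackness check:
lambda_1 * g_1 = 5.09 * 4.33 = 22.0397
lambda_2 * g_2 = 4.07 * 3.93 = 15.9951
Total violation = 22.0397 + 15.9951 = 38.0348


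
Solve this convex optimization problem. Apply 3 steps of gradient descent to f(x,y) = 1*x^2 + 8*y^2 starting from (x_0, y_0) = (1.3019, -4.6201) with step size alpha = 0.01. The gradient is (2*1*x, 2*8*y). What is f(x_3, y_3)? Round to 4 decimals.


Gradient descent on f(x,y) = 1*x^2 + 8*y^2.
Starting point: (1.3019, -4.6201), alpha = 0.01
Step 1: grad_x = 2*1*1.3019 = 2.6038, grad_y = 2*8*-4.6201 = -73.9216
  x_1 = 1.3019 - 0.01*2.6038 = 1.2759
  y_1 = -4.6201 - 0.01*-73.9216 = -3.8809
Step 2: grad_x = 2*1*1.2759 = 2.5517, grad_y = 2*8*-3.8809 = -62.0941
  x_2 = 1.2759 - 0.01*2.5517 = 1.2503
  y_2 = -3.8809 - 0.01*-62.0941 = -3.2599
Step 3: grad_x = 2*1*1.2503 = 2.5007, grad_y = 2*8*-3.2599 = -52.1591
  x_3 = 1.2503 - 0.01*2.5007 = 1.2253
  y_3 = -3.2599 - 0.01*-52.1591 = -2.7384
f(1.2253, -2.7384) = 1*1.2253^2 + 8*(-2.7384)^2 = 61.49


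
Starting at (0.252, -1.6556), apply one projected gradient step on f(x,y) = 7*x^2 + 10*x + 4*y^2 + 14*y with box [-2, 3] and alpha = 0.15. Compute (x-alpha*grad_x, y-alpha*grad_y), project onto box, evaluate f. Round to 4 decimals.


Step 1: Compute gradient at (0.252, -1.6556).
grad_x = 2*7*0.252 + 10 = 13.528
grad_y = 2*4*-1.6556 + 14 = 0.7552
Step 2: Gradient step.
x_raw = 0.252 - 0.15*13.528 = -1.7772
y_raw = -1.6556 - 0.15*0.7552 = -1.7689
Step 3: Project onto [-2, 3].
x_proj = clip(-1.7772) = -1.7772
y_proj = clip(-1.7689) = -1.7689
Step 4: Evaluate f.
f(-1.7772, -1.7689) = -7.9115


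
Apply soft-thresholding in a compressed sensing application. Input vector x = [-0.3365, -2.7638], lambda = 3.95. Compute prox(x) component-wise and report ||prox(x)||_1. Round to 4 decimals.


Soft-thresholding with lambda = 3.95:
prox(-0.3365) = sign(-0.3365)*max(|-0.3365| - 3.95, 0) = 0.0
prox(-2.7638) = sign(-2.7638)*max(|-2.7638| - 3.95, 0) = 0.0
prox(x) = [0.0, 0.0]
||prox(x)||_1 = 0.0 + 0.0 = 0.0


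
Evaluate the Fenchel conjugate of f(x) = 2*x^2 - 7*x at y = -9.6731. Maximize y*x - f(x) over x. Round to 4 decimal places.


f*(y) = sup_x {y*x - a*x^2 - b*x} = sup_x {(y-b)*x - a*x^2}
FOC: (y - b) - 2a*x = 0 => x* = (y - b)/(2a)
x* = (-9.6731 + 7)/(2*2) = -0.6683
f*(-9.6731) = (y-b)^2/(4a) = (-9.6731 + 7)^2/(4*2)
= 7.1455/8 = 0.8932


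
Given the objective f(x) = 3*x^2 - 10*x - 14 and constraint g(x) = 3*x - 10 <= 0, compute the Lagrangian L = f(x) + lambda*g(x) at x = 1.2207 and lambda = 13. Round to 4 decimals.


Step 1: Evaluate f(x).
f(1.2207) = 3*1.2207^2 - 10*1.2207 - 14 = -21.7367
Step 2: Evaluate g(x).
g(1.2207) = 3*1.2207 - 10 = -6.3379
Step 3: Compute Lagrangian.
L = -21.7367 + 13*-6.3379 = -104.1294


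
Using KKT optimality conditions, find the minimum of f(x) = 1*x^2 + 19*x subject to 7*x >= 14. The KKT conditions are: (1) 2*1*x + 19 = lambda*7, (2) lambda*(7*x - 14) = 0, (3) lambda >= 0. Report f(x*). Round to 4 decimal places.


Step 1: Try lambda = 0 (constraint inactive).
x_unc = -19/(2*1) = -9.5
Check: 7*-9.5 = -66.5 < 14 -- violated!
Step 2: Constraint must be active: 7*x = 14
x* = 14/7 = 2.0
lambda = (2*1*2.0 + 19)/7 = 3.2857
Step 3: Compute optimal value.
f(x*) = 1*2.0^2 + 19*2.0 = 42.0


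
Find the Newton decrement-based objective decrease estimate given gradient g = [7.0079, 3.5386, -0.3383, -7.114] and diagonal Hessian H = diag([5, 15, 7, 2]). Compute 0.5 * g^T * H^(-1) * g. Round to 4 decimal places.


Step 1: H is diagonal, so H^(-1) * g = [1.4016, 0.2359, -0.0483, -3.557].
Step 2: g^T H^(-1) g = sum_i g_i^2 / H_ii
  = (7.0079)^2/5 + (3.5386)^2/15 + (-0.3383)^2/7 + (-7.114)^2/2
  = 9.8221 + 0.8348 + 0.0163 + 25.3045 = 35.9778
Step 3: Objective decrease = 0.5 * g^T H^(-1) g = 17.9889


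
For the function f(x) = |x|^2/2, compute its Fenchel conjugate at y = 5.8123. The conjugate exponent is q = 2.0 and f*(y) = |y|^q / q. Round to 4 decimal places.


The conjugate exponent q satisfies 1/p + 1/q = 1.
p = 2, so q = 2/(2 - 1) = 2.0
|y|^q = 5.8123^2.0 = 33.7828
f*(5.8123) = 33.7828 / 2.0 = 16.8914


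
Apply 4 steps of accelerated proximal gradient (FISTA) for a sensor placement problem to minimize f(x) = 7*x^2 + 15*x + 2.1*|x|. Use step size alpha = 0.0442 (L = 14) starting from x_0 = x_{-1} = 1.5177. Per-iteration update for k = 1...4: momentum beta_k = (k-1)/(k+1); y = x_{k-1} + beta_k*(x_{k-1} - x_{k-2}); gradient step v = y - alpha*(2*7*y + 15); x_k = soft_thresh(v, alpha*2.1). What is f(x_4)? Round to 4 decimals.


FISTA on f(x) = 7*x^2 + 15*x + 2.1*|x|
L = 14, alpha = 0.0442
Iteration 1: beta = 0.0, y = 1.5177 + 0.0*(1.5177 - 1.5177) = 1.5177
  grad(y) = 36.2478, v = y - alpha*grad = -0.0845
  prox(v) = soft_thresh(-0.0845, 0.0928) = 0.0
Iteration 2: beta = 0.3333, y = 0.0 + 0.3333*(0.0 - 1.5177) = -0.5059
  grad(y) = 7.9174, v = y - alpha*grad = -0.8558
  prox(v) = soft_thresh(-0.8558, 0.0928) = -0.763
Iteration 3: beta = 0.5, y = -0.763 + 0.5*(-0.763 - 0.0) = -1.1445
  grad(y) = -1.0236, v = y - alpha*grad = -1.0993
  prox(v) = soft_thresh(-1.0993, 0.0928) = -1.0065
Iteration 4: beta = 0.6, y = -1.0065 + 0.6*(-1.0065 + 0.763) = -1.1526
  grad(y) = -1.1357, v = y - alpha*grad = -1.1024
  prox(v) = soft_thresh(-1.1024, 0.0928) = -1.0095
f(x_4) = 7*(-1.0095)^2 + 15*(-1.0095) + 2.1*|-1.0095| = -5.8889


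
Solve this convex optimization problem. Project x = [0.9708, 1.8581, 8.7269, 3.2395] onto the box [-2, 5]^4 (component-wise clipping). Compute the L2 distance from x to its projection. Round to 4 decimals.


Project each component onto [-2, 5].
clip(0.9708) = 0.9708, clip(1.8581) = 1.8581, clip(8.7269) = 5.0, clip(3.2395) = 3.2395
Projection = [0.9708, 1.8581, 5.0, 3.2395]
Squared diffs: [0.0, 0.0, 13.8898, 0.0]
Distance = sqrt(13.8898) = 3.7269


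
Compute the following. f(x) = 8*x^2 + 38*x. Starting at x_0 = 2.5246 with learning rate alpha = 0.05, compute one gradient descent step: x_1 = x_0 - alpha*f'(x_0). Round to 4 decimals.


We compute the gradient at x_0 and apply the update.
f'(x) = 16*x + 38
f'(2.5246) = 16*2.5246 + 38 = 78.3936
x_1 = 2.5246 - 0.05*78.3936 = -1.3951


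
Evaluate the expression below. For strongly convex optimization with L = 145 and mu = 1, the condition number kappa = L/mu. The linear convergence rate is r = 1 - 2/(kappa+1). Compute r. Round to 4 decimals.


Step 1: Compute the condition number.
kappa = L/mu = 145/1 = 145.0
Step 2: Compute the convergence rate.
r = 1 - 2/(kappa + 1) = 1 - 2*mu/(L + mu) = (L - mu)/(L + mu) = 144/146 = 0.9863


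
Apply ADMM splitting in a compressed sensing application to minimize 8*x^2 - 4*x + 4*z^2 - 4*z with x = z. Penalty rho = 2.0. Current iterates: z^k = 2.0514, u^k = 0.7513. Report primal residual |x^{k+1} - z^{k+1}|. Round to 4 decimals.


ADMM iteration with rho = 2.0, z^k = 2.0514, u^k = 0.7513
Step 1: x-update.
Minimize 8*x^2 - 4*x + (2.0/2)*(x - 2.0514 + 0.7513)^2
FOC: (2*8 + 2.0)*x = 4 + 2.0*(2.0514 - 0.7513)
x^{k+1} = 0.3667
Step 2: z-update.
Minimize 4*z^2 - 4*z + (2.0/2)*(0.3667 - z + 0.7513)^2
FOC: (2*4 + 2.0)*z = 4 + 2.0*(0.3667 + 0.7513)
z^{k+1} = 0.6236
Step 3: u-update.
u^{k+1} = 0.7513 + 0.3667 - 0.6236 = 0.4944
Step 4: Primal residual = |0.3667 - 0.6236| = 0.2569


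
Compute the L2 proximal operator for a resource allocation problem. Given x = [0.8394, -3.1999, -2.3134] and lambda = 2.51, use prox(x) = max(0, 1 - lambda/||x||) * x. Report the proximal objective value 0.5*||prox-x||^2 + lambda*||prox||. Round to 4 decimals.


Step 1: Compute ||x||.
||x|| = 4.0368
Step 2: Compute scaling factor.
scale = max(0, 1 - 2.51/4.0368) = 0.3782
Step 3: prox(x) = [0.3175, -1.2103, -0.875]
||prox(x)|| = 1.5268
Step 4: Proximal objective.
0.5*||prox-x||^2 = 3.1501
lambda*||prox|| = 3.8323
Total = 6.9823


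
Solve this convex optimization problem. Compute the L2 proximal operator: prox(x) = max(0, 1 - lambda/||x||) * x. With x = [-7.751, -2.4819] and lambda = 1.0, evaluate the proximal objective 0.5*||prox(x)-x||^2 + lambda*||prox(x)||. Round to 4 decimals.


Step 1: Compute ||x||.
||x|| = 8.1387
Step 2: Compute scaling factor.
scale = max(0, 1 - 1.0/8.1387) = 0.8771
Step 3: prox(x) = [-6.7986, -2.1769]
||prox(x)|| = 7.1387
Step 4: Proximal objective.
0.5*||prox-x||^2 = 0.5
lambda*||prox|| = 7.1387
Total = 7.6387


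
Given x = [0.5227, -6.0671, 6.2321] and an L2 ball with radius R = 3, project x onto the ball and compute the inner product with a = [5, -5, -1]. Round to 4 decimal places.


Step 1: Compute ||x|| (intermediates to 6 decimals).
||x|| = sqrt(0.5227^2 + (-6.0671)^2 + 6.2321^2) = 8.713322
Step 2: Project.
Since ||x|| > R, scale = R/||x|| = 3/8.713322 = 0.3443, proj(x) = scale * x
proj(x) = [0.179966, -2.088903, 2.145712]
Step 3: Dot product.
a^T * proj(x) = 5*0.179966 - 5*(-2.088903) - 1*2.145712 = 9.1986


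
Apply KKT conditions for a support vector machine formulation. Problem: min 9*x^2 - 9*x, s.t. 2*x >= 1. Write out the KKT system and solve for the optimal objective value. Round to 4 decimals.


Step 1: Try lambda = 0 (constraint inactive).
Stationarity: 2*9*x - 9 = 0
x* = 9/(2*9) = 0.5
Check constraint: 2*0.5 = 1.0 >= 1 -- satisfied.
Step 2: Compute optimal value.
f(x*) = 9*0.5^2 - 9*0.5 = -2.25


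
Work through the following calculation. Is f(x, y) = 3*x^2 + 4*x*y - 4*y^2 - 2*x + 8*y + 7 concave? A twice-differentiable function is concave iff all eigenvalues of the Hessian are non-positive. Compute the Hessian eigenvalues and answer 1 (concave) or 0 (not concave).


The Hessian of f(x,y) = 3*x^2 + 4*x*y - 4*y^2 - 2*x + 8*y + 7 is:
H = [[6, 4], [4, -8]]
Trace = 6 - 8 = -2
Determinant = 6*-8 - (4)^2 = -64
Discriminant = (-2)^2 - 4*-64 = 260.0
Eigenvalues: lambda_1 = -9.0623, lambda_2 = 7.0623
The function is not concave.

0


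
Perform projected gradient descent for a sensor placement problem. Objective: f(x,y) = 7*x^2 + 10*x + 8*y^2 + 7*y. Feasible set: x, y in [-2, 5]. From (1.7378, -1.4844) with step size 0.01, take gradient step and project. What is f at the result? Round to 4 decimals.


Step 1: Compute gradient at (1.7378, -1.4844).
grad_x = 2*7*1.7378 + 10 = 34.3292
grad_y = 2*8*-1.4844 + 7 = -16.7504
Step 2: Gradient step.
x_raw = 1.7378 - 0.01*34.3292 = 1.3945
y_raw = -1.4844 - 0.01*-16.7504 = -1.3169
Step 3: Project onto [-2, 5].
x_proj = clip(1.3945) = 1.3945
y_proj = clip(-1.3169) = -1.3169
Step 4: Evaluate f.
f(1.3945, -1.3169) = 32.2131


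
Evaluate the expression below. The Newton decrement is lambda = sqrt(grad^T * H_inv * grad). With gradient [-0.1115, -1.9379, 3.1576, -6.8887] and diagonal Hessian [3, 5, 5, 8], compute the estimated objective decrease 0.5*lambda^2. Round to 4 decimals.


Step 1: H is diagonal, so H^(-1) * g = [-0.0372, -0.3876, 0.6315, -0.8611].
Step 2: g^T H^(-1) g = sum_i g_i^2 / H_ii
  = (-0.1115)^2/3 + (-1.9379)^2/5 + (3.1576)^2/5 + (-6.8887)^2/8
  = 0.0041 + 0.7511 + 1.9941 + 5.9318 = 8.6811
Step 3: Objective decrease = 0.5 * g^T H^(-1) g = 4.3405


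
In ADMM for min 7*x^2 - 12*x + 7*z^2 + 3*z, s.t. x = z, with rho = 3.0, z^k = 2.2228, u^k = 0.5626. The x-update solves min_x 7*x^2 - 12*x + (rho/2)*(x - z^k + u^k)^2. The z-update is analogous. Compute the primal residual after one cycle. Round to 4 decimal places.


ADMM iteration with rho = 3.0, z^k = 2.2228, u^k = 0.5626
Step 1: x-update.
Minimize 7*x^2 - 12*x + (3.0/2)*(x - 2.2228 + 0.5626)^2
FOC: (2*7 + 3.0)*x = 12 + 3.0*(2.2228 - 0.5626)
x^{k+1} = 0.9989
Step 2: z-update.
Minimize 7*z^2 + 3*z + (3.0/2)*(0.9989 - z + 0.5626)^2
FOC: (2*7 + 3.0)*z = -3 + 3.0*(0.9989 + 0.5626)
z^{k+1} = 0.0991
Step 3: u-update.
u^{k+1} = 0.5626 + 0.9989 - 0.0991 = 1.4624
Step 4: Primal residual = |0.9989 - 0.0991| = 0.8998


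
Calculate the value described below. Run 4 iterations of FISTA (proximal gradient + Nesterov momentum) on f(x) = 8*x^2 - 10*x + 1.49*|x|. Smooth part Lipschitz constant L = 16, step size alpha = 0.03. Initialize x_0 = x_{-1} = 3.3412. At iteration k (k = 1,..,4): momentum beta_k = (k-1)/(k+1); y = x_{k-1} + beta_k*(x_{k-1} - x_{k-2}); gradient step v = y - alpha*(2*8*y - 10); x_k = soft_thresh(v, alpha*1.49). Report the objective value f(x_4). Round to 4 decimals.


FISTA on f(x) = 8*x^2 - 10*x + 1.49*|x|
L = 16, alpha = 0.03
Iteration 1: beta = 0.0, y = 3.3412 + 0.0*(3.3412 - 3.3412) = 3.3412
  grad(y) = 43.4592, v = y - alpha*grad = 2.0374
  prox(v) = soft_thresh(2.0374, 0.0447) = 1.9927
Iteration 2: beta = 0.3333, y = 1.9927 + 0.3333*(1.9927 - 3.3412) = 1.5432
  grad(y) = 14.6917, v = y - alpha*grad = 1.1025
  prox(v) = soft_thresh(1.1025, 0.0447) = 1.0578
Iteration 3: beta = 0.5, y = 1.0578 + 0.5*(1.0578 - 1.9927) = 0.5903
  grad(y) = -0.5551, v = y - alpha*grad = 0.607
  prox(v) = soft_thresh(0.607, 0.0447) = 0.5623
Iteration 4: beta = 0.6, y = 0.5623 + 0.6*(0.5623 - 1.0578) = 0.2649
  grad(y) = -5.7608, v = y - alpha*grad = 0.4378
  prox(v) = soft_thresh(0.4378, 0.0447) = 0.3931
f(x_4) = 8*0.3931^2 - 10*0.3931 + 1.49*|0.3931| = -2.109


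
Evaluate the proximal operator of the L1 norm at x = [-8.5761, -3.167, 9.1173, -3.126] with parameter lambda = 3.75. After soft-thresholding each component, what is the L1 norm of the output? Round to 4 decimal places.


Soft-thresholding with lambda = 3.75:
prox(-8.5761) = sign(-8.5761)*max(|-8.5761| - 3.75, 0) = -4.8261
prox(-3.167) = sign(-3.167)*max(|-3.167| - 3.75, 0) = 0.0
prox(9.1173) = sign(9.1173)*max(|9.1173| - 3.75, 0) = 5.3673
prox(-3.126) = sign(-3.126)*max(|-3.126| - 3.75, 0) = 0.0
prox(x) = [-4.8261, 0.0, 5.3673, 0.0]
||prox(x)||_1 = 4.8261 + 0.0 + 5.3673 + 0.0 = 10.1934


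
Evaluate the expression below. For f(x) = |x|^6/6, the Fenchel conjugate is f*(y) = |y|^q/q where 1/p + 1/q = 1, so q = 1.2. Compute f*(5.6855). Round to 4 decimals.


The conjugate exponent q satisfies 1/p + 1/q = 1.
p = 6, so q = 6/(6 - 1) = 1.2
|y|^q = 5.6855^1.2 = 8.0486
f*(5.6855) = 8.0486 / 1.2 = 6.7072


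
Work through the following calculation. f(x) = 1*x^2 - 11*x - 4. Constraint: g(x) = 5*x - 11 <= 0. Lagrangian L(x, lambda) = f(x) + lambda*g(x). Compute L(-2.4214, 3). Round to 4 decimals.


Step 1: Evaluate f(x).
f(-2.4214) = 1*(-2.4214)^2 - 11*(-2.4214) - 4 = 28.4986
Step 2: Evaluate g(x).
g(-2.4214) = 5*-2.4214 - 11 = -23.107
Step 3: Compute Lagrangian.
L = 28.4986 + 3*-23.107 = -40.8224


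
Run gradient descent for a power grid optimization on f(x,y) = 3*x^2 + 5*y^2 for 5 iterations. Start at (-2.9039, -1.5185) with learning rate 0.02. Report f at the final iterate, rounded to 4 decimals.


Gradient descent on f(x,y) = 3*x^2 + 5*y^2.
Starting point: (-2.9039, -1.5185), alpha = 0.02
Step 1: grad_x = 2*3*-2.9039 = -17.4234, grad_y = 2*5*-1.5185 = -15.185
  x_1 = -2.9039 - 0.02*-17.4234 = -2.5554
  y_1 = -1.5185 - 0.02*-15.185 = -1.2148
Step 2: grad_x = 2*3*-2.5554 = -15.3326, grad_y = 2*5*-1.2148 = -12.148
  x_2 = -2.5554 - 0.02*-15.3326 = -2.2488
  y_2 = -1.2148 - 0.02*-12.148 = -0.9718
Step 3: grad_x = 2*3*-2.2488 = -13.4927, grad_y = 2*5*-0.9718 = -9.7184
  x_3 = -2.2488 - 0.02*-13.4927 = -1.9789
  y_3 = -0.9718 - 0.02*-9.7184 = -0.7775
Step 4: grad_x = 2*3*-1.9789 = -11.8736, grad_y = 2*5*-0.7775 = -7.7747
  x_4 = -1.9789 - 0.02*-11.8736 = -1.7415
  y_4 = -0.7775 - 0.02*-7.7747 = -0.622
Step 5: grad_x = 2*3*-1.7415 = -10.4487, grad_y = 2*5*-0.622 = -6.2198
  x_5 = -1.7415 - 0.02*-10.4487 = -1.5325
  y_5 = -0.622 - 0.02*-6.2198 = -0.4976
f(-1.5325, -0.4976) = 3*(-1.5325)^2 + 5*(-0.4976)^2 = 8.2834


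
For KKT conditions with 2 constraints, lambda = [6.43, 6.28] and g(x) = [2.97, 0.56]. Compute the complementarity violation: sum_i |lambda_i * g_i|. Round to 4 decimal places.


KKT complementary slackness check:
lambda_1 * g_1 = 6.43 * 2.97 = 19.0971
lambda_2 * g_2 = 6.28 * 0.56 = 3.5168
Total violation = 19.0971 + 3.5168 = 22.6139


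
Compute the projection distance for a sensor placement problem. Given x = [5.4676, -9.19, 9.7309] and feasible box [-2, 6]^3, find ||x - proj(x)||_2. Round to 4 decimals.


Project each component onto [-2, 6].
clip(5.4676) = 5.4676, clip(-9.19) = -2.0, clip(9.7309) = 6.0
Projection = [5.4676, -2.0, 6.0]
Squared diffs: [0.0, 51.6961, 13.9196]
Distance = sqrt(65.6157) = 8.1004


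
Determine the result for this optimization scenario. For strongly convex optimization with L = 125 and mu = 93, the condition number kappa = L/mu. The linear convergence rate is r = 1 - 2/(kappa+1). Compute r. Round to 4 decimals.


Step 1: Compute the condition number.
kappa = L/mu = 125/93 = 1.3441
Step 2: Compute the convergence rate.
r = 1 - 2/(kappa + 1) = 1 - 2*mu/(L + mu) = (L - mu)/(L + mu) = 32/218 = 0.1468


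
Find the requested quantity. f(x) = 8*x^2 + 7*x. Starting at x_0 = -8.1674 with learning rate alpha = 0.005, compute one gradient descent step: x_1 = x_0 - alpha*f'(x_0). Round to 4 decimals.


We compute the gradient at x_0 and apply the update.
f'(x) = 16*x + 7
f'(-8.1674) = 16*-8.1674 + 7 = -123.6784
x_1 = -8.1674 - 0.005*-123.6784 = -7.549


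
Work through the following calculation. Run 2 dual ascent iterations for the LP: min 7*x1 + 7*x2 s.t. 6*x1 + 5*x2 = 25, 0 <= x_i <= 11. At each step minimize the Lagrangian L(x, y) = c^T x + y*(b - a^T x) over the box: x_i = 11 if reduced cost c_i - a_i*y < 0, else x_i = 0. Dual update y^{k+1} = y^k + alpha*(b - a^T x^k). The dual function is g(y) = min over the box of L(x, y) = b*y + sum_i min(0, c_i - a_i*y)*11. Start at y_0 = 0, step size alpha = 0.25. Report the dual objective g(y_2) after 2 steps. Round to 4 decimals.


Dual ascent for LP: min 7*x1 + 7*x2, 6*x1 + 5*x2 = 25, 0 <= x_i <= 11
Step 1: y^k = 0.0, reduced costs: (7.0, 7.0)
  x^k = (0.0, 0.0), subgradient = b - a^T x = 25.0
  y^{k+1} = 0.0 + 0.25*25.0 = 6.25
Step 2: y^k = 6.25, reduced costs: (-30.5, -24.25)
  x^k = (11.0, 11.0), subgradient = b - a^T x = -96.0
  y^{k+1} = 6.25 + 0.25*-96.0 = -17.75
Dual objective at y_2 = -17.75: reduced costs (113.5, 95.75), box minimizer x = (0.0, 0.0)
g(y_2) = b*y + (c1 - a1*y)*x1 + (c2 - a2*y)*x2 = 25*(-17.75) + 113.5*0.0 + 95.75*0.0 = -443.75 + 0.0 + 0.0 = -443.75


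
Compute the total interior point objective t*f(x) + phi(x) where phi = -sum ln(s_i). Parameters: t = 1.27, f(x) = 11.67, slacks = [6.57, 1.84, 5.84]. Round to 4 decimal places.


Step 1: Compute log-barrier.
ln values: [1.8825, 0.6098, 1.7647]
phi = -(1.8825 + 0.6098 + 1.7647) = -4.257
Step 2: Compute augmented objective.
t*f(x) = 1.27*11.67 = 14.8209
Total = 14.8209 - 4.257 = 10.5639


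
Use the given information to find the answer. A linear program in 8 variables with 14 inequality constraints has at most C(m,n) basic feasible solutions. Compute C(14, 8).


Each vertex corresponds to some choice of n active constraints out of m, so the number of vertices is at most C(m, n) = m! / (n!(m-n)!).
m = 14, n = 8
Numerator: 14 * 13 * 12 * 11 * 10 * 9 * 8 * 7
Denominator: 8! = 40320
C(14, 8) = 3003


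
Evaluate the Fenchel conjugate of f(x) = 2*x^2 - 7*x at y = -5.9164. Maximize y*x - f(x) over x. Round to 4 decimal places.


f*(y) = sup_x {y*x - a*x^2 - b*x} = sup_x {(y-b)*x - a*x^2}
FOC: (y - b) - 2a*x = 0 => x* = (y - b)/(2a)
x* = (-5.9164 + 7)/(2*2) = 0.2709
f*(-5.9164) = (y-b)^2/(4a) = (-5.9164 + 7)^2/(4*2)
= 1.1742/8 = 0.1468


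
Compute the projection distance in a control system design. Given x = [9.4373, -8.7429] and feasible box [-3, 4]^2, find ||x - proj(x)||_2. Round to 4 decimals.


Project each component onto [-3, 4].
clip(9.4373) = 4.0, clip(-8.7429) = -3.0
Projection = [4.0, -3.0]
Squared diffs: [29.5642, 32.9809]
Distance = sqrt(62.5451) = 7.9085


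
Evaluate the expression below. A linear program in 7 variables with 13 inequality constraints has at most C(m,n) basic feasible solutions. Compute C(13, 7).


Each vertex corresponds to some choice of n active constraints out of m, so the number of vertices is at most C(m, n) = m! / (n!(m-n)!).
m = 13, n = 7
Numerator: 13 * 12 * 11 * 10 * 9 * 8 * 7
Denominator: 7! = 5040
C(13, 7) = 1716


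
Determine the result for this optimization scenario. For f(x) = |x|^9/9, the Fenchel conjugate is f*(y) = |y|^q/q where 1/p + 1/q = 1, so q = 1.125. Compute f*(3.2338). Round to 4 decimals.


The conjugate exponent q satisfies 1/p + 1/q = 1.
p = 9, so q = 9/(9 - 1) = 1.125
|y|^q = 3.2338^1.125 = 3.7448
f*(3.2338) = 3.7448 / 1.125 = 3.3287


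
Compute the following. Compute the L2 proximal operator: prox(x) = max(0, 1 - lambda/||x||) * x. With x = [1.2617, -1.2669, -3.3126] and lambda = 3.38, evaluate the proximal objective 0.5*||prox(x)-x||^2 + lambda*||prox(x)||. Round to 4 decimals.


Step 1: Compute ||x||.
||x|| = 3.7643
Step 2: Compute scaling factor.
scale = max(0, 1 - 3.38/3.7643) = 0.1021
Step 3: prox(x) = [0.1288, -0.1294, -0.3382]
||prox(x)|| = 0.3843
Step 4: Proximal objective.
0.5*||prox-x||^2 = 5.7122
lambda*||prox|| = 1.2989
Total = 7.0113


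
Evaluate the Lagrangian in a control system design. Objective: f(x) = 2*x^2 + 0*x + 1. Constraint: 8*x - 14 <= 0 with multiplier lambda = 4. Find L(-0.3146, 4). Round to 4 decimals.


Step 1: Evaluate f(x).
f(-0.3146) = 2*(-0.3146)^2 + 0*(-0.3146) + 1 = 1.1979
Step 2: Evaluate g(x).
g(-0.3146) = 8*-0.3146 - 14 = -16.5168
Step 3: Compute Lagrangian.
L = 1.1979 + 4*-16.5168 = -64.8693


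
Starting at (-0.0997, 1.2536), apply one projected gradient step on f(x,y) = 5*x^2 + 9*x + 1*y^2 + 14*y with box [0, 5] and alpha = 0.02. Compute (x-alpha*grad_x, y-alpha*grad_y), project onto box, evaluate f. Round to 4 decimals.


Step 1: Compute gradient at (-0.0997, 1.2536).
grad_x = 2*5*-0.0997 + 9 = 8.003
grad_y = 2*1*1.2536 + 14 = 16.5072
Step 2: Gradient step.
x_raw = -0.0997 - 0.02*8.003 = -0.2598
y_raw = 1.2536 - 0.02*16.5072 = 0.9235
Step 3: Project onto [0, 5].
x_proj = clip(-0.2598) = 0.0
y_proj = clip(0.9235) = 0.9235
Step 4: Evaluate f.
f(0.0, 0.9235) = 13.7812


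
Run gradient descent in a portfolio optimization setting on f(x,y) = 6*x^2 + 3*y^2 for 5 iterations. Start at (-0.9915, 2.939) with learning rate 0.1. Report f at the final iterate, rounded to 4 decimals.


Gradient descent on f(x,y) = 6*x^2 + 3*y^2.
Starting point: (-0.9915, 2.939), alpha = 0.1
Step 1: grad_x = 2*6*-0.9915 = -11.898, grad_y = 2*3*2.939 = 17.634
  x_1 = -0.9915 - 0.1*-11.898 = 0.1983
  y_1 = 2.939 - 0.1*17.634 = 1.1756
Step 2: grad_x = 2*6*0.1983 = 2.3796, grad_y = 2*3*1.1756 = 7.0536
  x_2 = 0.1983 - 0.1*2.3796 = -0.0397
  y_2 = 1.1756 - 0.1*7.0536 = 0.4702
Step 3: grad_x = 2*6*-0.0397 = -0.4759, grad_y = 2*3*0.4702 = 2.8214
  x_3 = -0.0397 - 0.1*-0.4759 = 0.0079
  y_3 = 0.4702 - 0.1*2.8214 = 0.1881
Step 4: grad_x = 2*6*0.0079 = 0.0952, grad_y = 2*3*0.1881 = 1.1286
  x_4 = 0.0079 - 0.1*0.0952 = -0.0016
  y_4 = 0.1881 - 0.1*1.1286 = 0.0752
Step 5: grad_x = 2*6*-0.0016 = -0.019, grad_y = 2*3*0.0752 = 0.4514
  x_5 = -0.0016 - 0.1*-0.019 = 0.0003
  y_5 = 0.0752 - 0.1*0.4514 = 0.0301
f(0.0003, 0.0301) = 6*0.0003^2 + 3*0.0301^2 = 0.0027


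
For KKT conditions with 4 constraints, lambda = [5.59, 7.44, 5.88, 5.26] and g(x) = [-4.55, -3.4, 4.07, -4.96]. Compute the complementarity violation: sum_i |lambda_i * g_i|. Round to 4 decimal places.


KKT complementary slackness check:
lambda_1 * g_1 = 5.59 * -4.55 = -25.4345
lambda_2 * g_2 = 7.44 * -3.4 = -25.296
lambda_3 * g_3 = 5.88 * 4.07 = 23.9316
lambda_4 * g_4 = 5.26 * -4.96 = -26.0896
Total violation = 25.4345 + 25.296 + 23.9316 + 26.0896 = 100.7517


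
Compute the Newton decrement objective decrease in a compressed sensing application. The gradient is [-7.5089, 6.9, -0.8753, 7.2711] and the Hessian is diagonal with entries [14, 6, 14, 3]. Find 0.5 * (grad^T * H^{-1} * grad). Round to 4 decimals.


Step 1: H is diagonal, so H^(-1) * g = [-0.5364, 1.15, -0.0625, 2.4237].
Step 2: g^T H^(-1) g = sum_i g_i^2 / H_ii
  = (-7.5089)^2/14 + (6.9)^2/6 + (-0.8753)^2/14 + (7.2711)^2/3
  = 4.0274 + 7.935 + 0.0547 + 17.623 = 29.6401
Step 3: Objective decrease = 0.5 * g^T H^(-1) g = 14.82


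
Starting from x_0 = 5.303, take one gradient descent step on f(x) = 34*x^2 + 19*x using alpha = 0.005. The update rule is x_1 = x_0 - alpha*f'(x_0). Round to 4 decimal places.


We compute the gradient at x_0 and apply the update.
f'(x) = 68*x + 19
f'(5.303) = 68*5.303 + 19 = 379.604
x_1 = 5.303 - 0.005*379.604 = 3.405


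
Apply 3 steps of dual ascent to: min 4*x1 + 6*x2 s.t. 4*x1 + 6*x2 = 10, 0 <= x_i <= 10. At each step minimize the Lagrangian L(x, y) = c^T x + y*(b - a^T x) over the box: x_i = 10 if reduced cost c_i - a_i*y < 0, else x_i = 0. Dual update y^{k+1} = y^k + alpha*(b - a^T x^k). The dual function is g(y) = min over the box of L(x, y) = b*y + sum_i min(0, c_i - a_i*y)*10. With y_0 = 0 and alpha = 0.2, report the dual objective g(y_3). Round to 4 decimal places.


Dual ascent for LP: min 4*x1 + 6*x2, 4*x1 + 6*x2 = 10, 0 <= x_i <= 10
Step 1: y^k = 0.0, reduced costs: (4.0, 6.0)
  x^k = (0.0, 0.0), subgradient = b - a^T x = 10.0
  y^{k+1} = 0.0 + 0.2*10.0 = 2.0
Step 2: y^k = 2.0, reduced costs: (-4.0, -6.0)
  x^k = (10.0, 10.0), subgradient = b - a^T x = -90.0
  y^{k+1} = 2.0 + 0.2*-90.0 = -16.0
Step 3: y^k = -16.0, reduced costs: (68.0, 102.0)
  x^k = (0.0, 0.0), subgradient = b - a^T x = 10.0
  y^{k+1} = -16.0 + 0.2*10.0 = -14.0
Dual objective at y_3 = -14.0: reduced costs (60.0, 90.0), box minimizer x = (0.0, 0.0)
g(y_3) = b*y + (c1 - a1*y)*x1 + (c2 - a2*y)*x2 = 10*(-14.0) + 60.0*0.0 + 90.0*0.0 = -140.0 + 0.0 + 0.0 = -140.0


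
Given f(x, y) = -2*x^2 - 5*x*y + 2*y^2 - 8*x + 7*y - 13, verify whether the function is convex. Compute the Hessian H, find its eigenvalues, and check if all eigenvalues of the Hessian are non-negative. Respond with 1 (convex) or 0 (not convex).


The Hessian of f(x,y) = -2*x^2 - 5*x*y + 2*y^2 - 8*x + 7*y - 13 is:
H = [[-4, -5], [-5, 4]]
Trace = -4 + 4 = 0
Determinant = -4*4 - (-5)^2 = -41
Discriminant = (0)^2 - 4*-41 = 164.0
Eigenvalues: lambda_1 = -6.4031, lambda_2 = 6.4031
The function is not convex.

0


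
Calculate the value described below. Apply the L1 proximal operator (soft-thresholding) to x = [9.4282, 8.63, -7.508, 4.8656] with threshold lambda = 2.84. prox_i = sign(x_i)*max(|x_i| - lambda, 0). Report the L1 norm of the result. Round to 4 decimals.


Soft-thresholding with lambda = 2.84:
prox(9.4282) = sign(9.4282)*max(|9.4282| - 2.84, 0) = 6.5882
prox(8.63) = sign(8.63)*max(|8.63| - 2.84, 0) = 5.79
prox(-7.508) = sign(-7.508)*max(|-7.508| - 2.84, 0) = -4.668
prox(4.8656) = sign(4.8656)*max(|4.8656| - 2.84, 0) = 2.0256
prox(x) = [6.5882, 5.79, -4.668, 2.0256]
||prox(x)||_1 = 6.5882 + 5.79 + 4.668 + 2.0256 = 19.0718


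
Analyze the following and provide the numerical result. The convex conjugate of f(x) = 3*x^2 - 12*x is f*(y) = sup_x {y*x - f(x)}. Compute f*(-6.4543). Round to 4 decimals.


f*(y) = sup_x {y*x - a*x^2 - b*x} = sup_x {(y-b)*x - a*x^2}
FOC: (y - b) - 2a*x = 0 => x* = (y - b)/(2a)
x* = (-6.4543 + 12)/(2*3) = 0.9243
f*(-6.4543) = (y-b)^2/(4a) = (-6.4543 + 12)^2/(4*3)
= 30.7548/12 = 2.5629


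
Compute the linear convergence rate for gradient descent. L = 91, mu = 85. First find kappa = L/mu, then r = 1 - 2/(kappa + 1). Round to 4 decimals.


Step 1: Compute the condition number.
kappa = L/mu = 91/85 = 1.0706
Step 2: Compute the convergence rate.
r = 1 - 2/(kappa + 1) = 1 - 2*mu/(L + mu) = (L - mu)/(L + mu) = 6/176 = 0.0341


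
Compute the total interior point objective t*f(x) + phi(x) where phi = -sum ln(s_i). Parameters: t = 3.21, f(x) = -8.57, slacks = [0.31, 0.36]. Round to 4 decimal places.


Step 1: Compute log-barrier.
ln values: [-1.1712, -1.0217]
phi = -(-1.1712 - 1.0217) = 2.1928
Step 2: Compute augmented objective.
t*f(x) = 3.21*-8.57 = -27.5097
Total = -27.5097 + 2.1928 = -25.3169
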